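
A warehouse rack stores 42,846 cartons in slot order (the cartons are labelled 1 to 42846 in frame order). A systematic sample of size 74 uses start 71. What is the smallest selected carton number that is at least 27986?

28442

k = 42846/74 = 579
Steps past start: ⌈(27986 − 71)/579⌉ = ⌈27915/579⌉ = 49
Selected carton: 71 + 49×579 = 28442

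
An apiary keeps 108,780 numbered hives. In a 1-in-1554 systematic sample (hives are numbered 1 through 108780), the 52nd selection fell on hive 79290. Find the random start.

k = 1554
r = 79290 − (52−1)×1554 = 79290 − 79254 = 36

36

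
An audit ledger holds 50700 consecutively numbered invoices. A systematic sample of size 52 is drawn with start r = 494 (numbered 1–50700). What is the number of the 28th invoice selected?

26819

k = 50700/52 = 975
28th selection = r + (28−1)·k = 494 + 27×975 = 494 + 26325 = 26819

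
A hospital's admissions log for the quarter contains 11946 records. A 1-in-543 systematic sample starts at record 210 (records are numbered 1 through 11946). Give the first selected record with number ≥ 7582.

7812

k = 543
Steps past start: ⌈(7582 − 210)/543⌉ = ⌈7372/543⌉ = 14
Selected record: 210 + 14×543 = 7812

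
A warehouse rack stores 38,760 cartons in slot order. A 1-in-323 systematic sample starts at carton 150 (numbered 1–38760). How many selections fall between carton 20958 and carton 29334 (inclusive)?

26

k = 323
First selection ≥ 20958: 150 + ⌈(20958−150)/323⌉·323 = 150 + 65×323 = 21145
Last selection ≤ 29334: 150 + ⌊(29334−150)/323⌋·323 = 150 + 90×323 = 29220
Count = 90 − 65 + 1 = 26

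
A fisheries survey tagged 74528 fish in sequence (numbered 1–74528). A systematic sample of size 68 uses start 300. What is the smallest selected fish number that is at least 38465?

k = 74528/68 = 1096
Steps past start: ⌈(38465 − 300)/1096⌉ = ⌈38165/1096⌉ = 35
Selected fish: 300 + 35×1096 = 38660

38660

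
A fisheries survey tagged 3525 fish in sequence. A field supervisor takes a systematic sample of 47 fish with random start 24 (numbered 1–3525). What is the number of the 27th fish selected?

1974

k = 3525/47 = 75
27th selection = r + (27−1)·k = 24 + 26×75 = 24 + 1950 = 1974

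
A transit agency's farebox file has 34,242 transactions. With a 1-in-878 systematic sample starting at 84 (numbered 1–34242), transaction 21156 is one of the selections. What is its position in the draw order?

k = 878
position = (21156 − 84)/878 + 1 = 21072/878 + 1 = 24 + 1 = 25

25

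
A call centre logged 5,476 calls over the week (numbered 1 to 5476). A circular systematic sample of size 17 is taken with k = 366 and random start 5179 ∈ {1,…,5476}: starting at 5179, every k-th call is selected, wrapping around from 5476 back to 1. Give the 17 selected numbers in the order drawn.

5179, 69, 435, 801, 1167, 1533, 1899, 2265, 2631, 2997, 3363, 3729, 4095, 4461, 4827, 5193, 83

Selection 1: 5179
Selection 2: 5179 + 366 = 5545 → 5545 − 5476 = 69
Selection 3: 69 + 366 = 435
Selection 4: 435 + 366 = 801
Selection 5: 801 + 366 = 1167
Selection 6: 1167 + 366 = 1533
Selection 7: 1533 + 366 = 1899
Selection 8: 1899 + 366 = 2265
Selection 9: 2265 + 366 = 2631
Selection 10: 2631 + 366 = 2997
Selection 11: 2997 + 366 = 3363
Selection 12: 3363 + 366 = 3729
Selection 13: 3729 + 366 = 4095
Selection 14: 4095 + 366 = 4461
Selection 15: 4461 + 366 = 4827
Selection 16: 4827 + 366 = 5193
Selection 17: 5193 + 366 = 5559 → 5559 − 5476 = 83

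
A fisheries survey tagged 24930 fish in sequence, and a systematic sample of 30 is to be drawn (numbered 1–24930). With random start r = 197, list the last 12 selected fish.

15155, 15986, 16817, 17648, 18479, 19310, 20141, 20972, 21803, 22634, 23465, 24296

k = N/n = 24930/30 = 831
19th selection = 197 + 18×831 = 15155
20th: 15155 + 831 = 15986
21st: 15986 + 831 = 16817
22nd: 16817 + 831 = 17648
23rd: 17648 + 831 = 18479
24th: 18479 + 831 = 19310
25th: 19310 + 831 = 20141
26th: 20141 + 831 = 20972
27th: 20972 + 831 = 21803
28th: 21803 + 831 = 22634
29th: 22634 + 831 = 23465
30th: 23465 + 831 = 24296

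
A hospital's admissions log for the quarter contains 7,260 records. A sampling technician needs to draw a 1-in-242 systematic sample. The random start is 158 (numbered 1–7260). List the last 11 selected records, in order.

4756, 4998, 5240, 5482, 5724, 5966, 6208, 6450, 6692, 6934, 7176

20th selection = 158 + 19×242 = 4756
21st: 4756 + 242 = 4998
22nd: 4998 + 242 = 5240
23rd: 5240 + 242 = 5482
24th: 5482 + 242 = 5724
25th: 5724 + 242 = 5966
26th: 5966 + 242 = 6208
27th: 6208 + 242 = 6450
28th: 6450 + 242 = 6692
29th: 6692 + 242 = 6934
30th: 6934 + 242 = 7176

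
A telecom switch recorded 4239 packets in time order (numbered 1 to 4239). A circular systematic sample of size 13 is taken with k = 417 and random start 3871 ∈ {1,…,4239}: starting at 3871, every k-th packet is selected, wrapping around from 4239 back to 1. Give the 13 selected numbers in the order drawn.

3871, 49, 466, 883, 1300, 1717, 2134, 2551, 2968, 3385, 3802, 4219, 397

Selection 1: 3871
Selection 2: 3871 + 417 = 4288 → 4288 − 4239 = 49
Selection 3: 49 + 417 = 466
Selection 4: 466 + 417 = 883
Selection 5: 883 + 417 = 1300
Selection 6: 1300 + 417 = 1717
Selection 7: 1717 + 417 = 2134
Selection 8: 2134 + 417 = 2551
Selection 9: 2551 + 417 = 2968
Selection 10: 2968 + 417 = 3385
Selection 11: 3385 + 417 = 3802
Selection 12: 3802 + 417 = 4219
Selection 13: 4219 + 417 = 4636 → 4636 − 4239 = 397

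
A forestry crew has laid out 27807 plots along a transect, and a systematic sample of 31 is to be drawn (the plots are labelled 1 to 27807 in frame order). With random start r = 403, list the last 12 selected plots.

k = N/n = 27807/31 = 897
20th selection = 403 + 19×897 = 17446
21st: 17446 + 897 = 18343
22nd: 18343 + 897 = 19240
23rd: 19240 + 897 = 20137
24th: 20137 + 897 = 21034
25th: 21034 + 897 = 21931
26th: 21931 + 897 = 22828
27th: 22828 + 897 = 23725
28th: 23725 + 897 = 24622
29th: 24622 + 897 = 25519
30th: 25519 + 897 = 26416
31st: 26416 + 897 = 27313

17446, 18343, 19240, 20137, 21034, 21931, 22828, 23725, 24622, 25519, 26416, 27313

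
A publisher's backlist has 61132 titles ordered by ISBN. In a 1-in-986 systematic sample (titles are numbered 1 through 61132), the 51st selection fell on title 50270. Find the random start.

k = 986
r = 50270 − (51−1)×986 = 50270 − 49300 = 970

970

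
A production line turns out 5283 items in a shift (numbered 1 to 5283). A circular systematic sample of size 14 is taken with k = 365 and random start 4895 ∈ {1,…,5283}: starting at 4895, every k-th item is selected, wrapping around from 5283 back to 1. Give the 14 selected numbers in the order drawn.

4895, 5260, 342, 707, 1072, 1437, 1802, 2167, 2532, 2897, 3262, 3627, 3992, 4357

Selection 1: 4895
Selection 2: 4895 + 365 = 5260
Selection 3: 5260 + 365 = 5625 → 5625 − 5283 = 342
Selection 4: 342 + 365 = 707
Selection 5: 707 + 365 = 1072
Selection 6: 1072 + 365 = 1437
Selection 7: 1437 + 365 = 1802
Selection 8: 1802 + 365 = 2167
Selection 9: 2167 + 365 = 2532
Selection 10: 2532 + 365 = 2897
Selection 11: 2897 + 365 = 3262
Selection 12: 3262 + 365 = 3627
Selection 13: 3627 + 365 = 3992
Selection 14: 3992 + 365 = 4357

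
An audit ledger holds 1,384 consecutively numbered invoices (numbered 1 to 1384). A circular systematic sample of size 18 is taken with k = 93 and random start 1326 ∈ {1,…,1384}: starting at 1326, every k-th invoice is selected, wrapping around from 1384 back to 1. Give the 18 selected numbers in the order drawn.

Selection 1: 1326
Selection 2: 1326 + 93 = 1419 → 1419 − 1384 = 35
Selection 3: 35 + 93 = 128
Selection 4: 128 + 93 = 221
Selection 5: 221 + 93 = 314
Selection 6: 314 + 93 = 407
Selection 7: 407 + 93 = 500
Selection 8: 500 + 93 = 593
Selection 9: 593 + 93 = 686
Selection 10: 686 + 93 = 779
Selection 11: 779 + 93 = 872
Selection 12: 872 + 93 = 965
Selection 13: 965 + 93 = 1058
Selection 14: 1058 + 93 = 1151
Selection 15: 1151 + 93 = 1244
Selection 16: 1244 + 93 = 1337
Selection 17: 1337 + 93 = 1430 → 1430 − 1384 = 46
Selection 18: 46 + 93 = 139

1326, 35, 128, 221, 314, 407, 500, 593, 686, 779, 872, 965, 1058, 1151, 1244, 1337, 46, 139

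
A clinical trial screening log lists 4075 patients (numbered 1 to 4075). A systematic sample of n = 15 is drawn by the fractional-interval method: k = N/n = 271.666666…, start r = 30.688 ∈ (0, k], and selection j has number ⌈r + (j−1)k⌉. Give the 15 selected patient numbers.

31, 303, 575, 846, 1118, 1390, 1661, 1933, 2205, 2476, 2748, 3020, 3291, 3563, 3835

j=1: r + 0k = 30.688 → ⌈·⌉ = 31
j=2: r + 1k = 302.354666… → ⌈·⌉ = 303
j=3: r + 2k = 574.021333… → ⌈·⌉ = 575
j=4: r + 3k = 845.688 → ⌈·⌉ = 846
j=5: r + 4k = 1117.354666… → ⌈·⌉ = 1118
j=6: r + 5k = 1389.021333… → ⌈·⌉ = 1390
j=7: r + 6k = 1660.688 → ⌈·⌉ = 1661
j=8: r + 7k = 1932.354666… → ⌈·⌉ = 1933
j=9: r + 8k = 2204.021333… → ⌈·⌉ = 2205
j=10: r + 9k = 2475.688 → ⌈·⌉ = 2476
j=11: r + 10k = 2747.354666… → ⌈·⌉ = 2748
j=12: r + 11k = 3019.021333… → ⌈·⌉ = 3020
j=13: r + 12k = 3290.688 → ⌈·⌉ = 3291
j=14: r + 13k = 3562.354666… → ⌈·⌉ = 3563
j=15: r + 14k = 3834.021333… → ⌈·⌉ = 3835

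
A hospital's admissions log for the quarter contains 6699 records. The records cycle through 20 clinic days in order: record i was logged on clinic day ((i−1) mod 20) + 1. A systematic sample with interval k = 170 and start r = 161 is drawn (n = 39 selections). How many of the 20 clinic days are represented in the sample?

2

Consecutive selections differ by k = 170, so their clinic day numbers differ by 170 mod 20 = 10.
gcd(170, 20) = 10, so the sample visits 20/10 = 2 distinct residues mod 20.
Start 161 is clinic day 1; the clinic days hit are 1, 11.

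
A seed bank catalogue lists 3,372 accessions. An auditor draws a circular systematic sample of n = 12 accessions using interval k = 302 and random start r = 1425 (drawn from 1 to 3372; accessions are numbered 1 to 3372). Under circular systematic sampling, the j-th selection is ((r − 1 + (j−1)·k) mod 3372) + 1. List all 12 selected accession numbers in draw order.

1425, 1727, 2029, 2331, 2633, 2935, 3237, 167, 469, 771, 1073, 1375

Selection 1: 1425
Selection 2: 1425 + 302 = 1727
Selection 3: 1727 + 302 = 2029
Selection 4: 2029 + 302 = 2331
Selection 5: 2331 + 302 = 2633
Selection 6: 2633 + 302 = 2935
Selection 7: 2935 + 302 = 3237
Selection 8: 3237 + 302 = 3539 → 3539 − 3372 = 167
Selection 9: 167 + 302 = 469
Selection 10: 469 + 302 = 771
Selection 11: 771 + 302 = 1073
Selection 12: 1073 + 302 = 1375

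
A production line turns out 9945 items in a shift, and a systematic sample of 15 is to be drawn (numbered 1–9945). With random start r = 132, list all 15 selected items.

k = N/n = 9945/15 = 663
item 1: 132
item 2: 132 + 663 = 795
item 3: 795 + 663 = 1458
item 4: 1458 + 663 = 2121
item 5: 2121 + 663 = 2784
item 6: 2784 + 663 = 3447
item 7: 3447 + 663 = 4110
item 8: 4110 + 663 = 4773
item 9: 4773 + 663 = 5436
item 10: 5436 + 663 = 6099
item 11: 6099 + 663 = 6762
item 12: 6762 + 663 = 7425
item 13: 7425 + 663 = 8088
item 14: 8088 + 663 = 8751
item 15: 8751 + 663 = 9414

132, 795, 1458, 2121, 2784, 3447, 4110, 4773, 5436, 6099, 6762, 7425, 8088, 8751, 9414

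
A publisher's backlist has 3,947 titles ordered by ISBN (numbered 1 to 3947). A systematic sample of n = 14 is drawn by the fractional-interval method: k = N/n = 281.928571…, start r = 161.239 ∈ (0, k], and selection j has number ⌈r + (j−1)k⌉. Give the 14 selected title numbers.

162, 444, 726, 1008, 1289, 1571, 1853, 2135, 2417, 2699, 2981, 3263, 3545, 3827

j=1: r + 0k = 161.239 → ⌈·⌉ = 162
j=2: r + 1k = 443.167571… → ⌈·⌉ = 444
j=3: r + 2k = 725.096142… → ⌈·⌉ = 726
j=4: r + 3k = 1007.024714… → ⌈·⌉ = 1008
j=5: r + 4k = 1288.953285… → ⌈·⌉ = 1289
j=6: r + 5k = 1570.881857… → ⌈·⌉ = 1571
j=7: r + 6k = 1852.810428… → ⌈·⌉ = 1853
j=8: r + 7k = 2134.739 → ⌈·⌉ = 2135
j=9: r + 8k = 2416.667571… → ⌈·⌉ = 2417
j=10: r + 9k = 2698.596142… → ⌈·⌉ = 2699
j=11: r + 10k = 2980.524714… → ⌈·⌉ = 2981
j=12: r + 11k = 3262.453285… → ⌈·⌉ = 3263
j=13: r + 12k = 3544.381857… → ⌈·⌉ = 3545
j=14: r + 13k = 3826.310428… → ⌈·⌉ = 3827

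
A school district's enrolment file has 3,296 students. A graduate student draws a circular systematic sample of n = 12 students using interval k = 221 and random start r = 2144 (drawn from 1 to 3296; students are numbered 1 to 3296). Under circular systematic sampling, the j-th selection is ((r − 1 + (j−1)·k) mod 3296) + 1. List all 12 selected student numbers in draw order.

2144, 2365, 2586, 2807, 3028, 3249, 174, 395, 616, 837, 1058, 1279

Selection 1: 2144
Selection 2: 2144 + 221 = 2365
Selection 3: 2365 + 221 = 2586
Selection 4: 2586 + 221 = 2807
Selection 5: 2807 + 221 = 3028
Selection 6: 3028 + 221 = 3249
Selection 7: 3249 + 221 = 3470 → 3470 − 3296 = 174
Selection 8: 174 + 221 = 395
Selection 9: 395 + 221 = 616
Selection 10: 616 + 221 = 837
Selection 11: 837 + 221 = 1058
Selection 12: 1058 + 221 = 1279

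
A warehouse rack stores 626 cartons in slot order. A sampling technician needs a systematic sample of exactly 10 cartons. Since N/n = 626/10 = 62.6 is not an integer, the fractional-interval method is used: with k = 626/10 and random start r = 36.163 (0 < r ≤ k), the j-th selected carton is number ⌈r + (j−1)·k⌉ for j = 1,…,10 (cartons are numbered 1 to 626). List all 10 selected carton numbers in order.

j=1: r + 0k = 36.163 → ⌈·⌉ = 37
j=2: r + 1k = 98.763 → ⌈·⌉ = 99
j=3: r + 2k = 161.363 → ⌈·⌉ = 162
j=4: r + 3k = 223.963 → ⌈·⌉ = 224
j=5: r + 4k = 286.563 → ⌈·⌉ = 287
j=6: r + 5k = 349.163 → ⌈·⌉ = 350
j=7: r + 6k = 411.763 → ⌈·⌉ = 412
j=8: r + 7k = 474.363 → ⌈·⌉ = 475
j=9: r + 8k = 536.963 → ⌈·⌉ = 537
j=10: r + 9k = 599.563 → ⌈·⌉ = 600

37, 99, 162, 224, 287, 350, 412, 475, 537, 600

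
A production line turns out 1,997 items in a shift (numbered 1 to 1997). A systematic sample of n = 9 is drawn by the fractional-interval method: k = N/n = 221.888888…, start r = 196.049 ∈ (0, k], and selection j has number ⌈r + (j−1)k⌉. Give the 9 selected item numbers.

j=1: r + 0k = 196.049 → ⌈·⌉ = 197
j=2: r + 1k = 417.937888… → ⌈·⌉ = 418
j=3: r + 2k = 639.826777… → ⌈·⌉ = 640
j=4: r + 3k = 861.715666… → ⌈·⌉ = 862
j=5: r + 4k = 1083.604555… → ⌈·⌉ = 1084
j=6: r + 5k = 1305.493444… → ⌈·⌉ = 1306
j=7: r + 6k = 1527.382333… → ⌈·⌉ = 1528
j=8: r + 7k = 1749.271222… → ⌈·⌉ = 1750
j=9: r + 8k = 1971.160111… → ⌈·⌉ = 1972

197, 418, 640, 862, 1084, 1306, 1528, 1750, 1972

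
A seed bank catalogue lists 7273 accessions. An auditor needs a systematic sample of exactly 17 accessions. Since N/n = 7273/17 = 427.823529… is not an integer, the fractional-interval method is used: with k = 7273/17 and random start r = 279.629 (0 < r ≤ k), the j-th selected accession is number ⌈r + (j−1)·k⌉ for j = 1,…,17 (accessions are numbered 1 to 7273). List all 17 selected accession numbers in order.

j=1: r + 0k = 279.629 → ⌈·⌉ = 280
j=2: r + 1k = 707.452529… → ⌈·⌉ = 708
j=3: r + 2k = 1135.276058… → ⌈·⌉ = 1136
j=4: r + 3k = 1563.099588… → ⌈·⌉ = 1564
j=5: r + 4k = 1990.923117… → ⌈·⌉ = 1991
j=6: r + 5k = 2418.746647… → ⌈·⌉ = 2419
j=7: r + 6k = 2846.570176… → ⌈·⌉ = 2847
j=8: r + 7k = 3274.393705… → ⌈·⌉ = 3275
j=9: r + 8k = 3702.217235… → ⌈·⌉ = 3703
j=10: r + 9k = 4130.040764… → ⌈·⌉ = 4131
j=11: r + 10k = 4557.864294… → ⌈·⌉ = 4558
j=12: r + 11k = 4985.687823… → ⌈·⌉ = 4986
j=13: r + 12k = 5413.511352… → ⌈·⌉ = 5414
j=14: r + 13k = 5841.334882… → ⌈·⌉ = 5842
j=15: r + 14k = 6269.158411… → ⌈·⌉ = 6270
j=16: r + 15k = 6696.981941… → ⌈·⌉ = 6697
j=17: r + 16k = 7124.805470… → ⌈·⌉ = 7125

280, 708, 1136, 1564, 1991, 2419, 2847, 3275, 3703, 4131, 4558, 4986, 5414, 5842, 6270, 6697, 7125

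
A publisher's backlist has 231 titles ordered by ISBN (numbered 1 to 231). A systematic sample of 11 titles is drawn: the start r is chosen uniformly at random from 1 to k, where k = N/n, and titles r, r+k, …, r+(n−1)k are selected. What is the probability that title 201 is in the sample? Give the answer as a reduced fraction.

1/21

k = 231/11 = 21.
Title 201 is selected iff r ≡ 201 (mod 21); exactly one such r in {1,…,21}.
Inclusion probability = 1/21.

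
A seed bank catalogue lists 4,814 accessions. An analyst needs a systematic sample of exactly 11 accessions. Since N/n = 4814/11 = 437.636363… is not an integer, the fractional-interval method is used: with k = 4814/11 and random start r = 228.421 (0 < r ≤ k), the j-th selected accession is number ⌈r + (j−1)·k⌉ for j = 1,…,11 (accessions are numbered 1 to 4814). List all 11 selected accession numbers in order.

229, 667, 1104, 1542, 1979, 2417, 2855, 3292, 3730, 4168, 4605

j=1: r + 0k = 228.421 → ⌈·⌉ = 229
j=2: r + 1k = 666.057363… → ⌈·⌉ = 667
j=3: r + 2k = 1103.693727… → ⌈·⌉ = 1104
j=4: r + 3k = 1541.330090… → ⌈·⌉ = 1542
j=5: r + 4k = 1978.966454… → ⌈·⌉ = 1979
j=6: r + 5k = 2416.602818… → ⌈·⌉ = 2417
j=7: r + 6k = 2854.239181… → ⌈·⌉ = 2855
j=8: r + 7k = 3291.875545… → ⌈·⌉ = 3292
j=9: r + 8k = 3729.511909… → ⌈·⌉ = 3730
j=10: r + 9k = 4167.148272… → ⌈·⌉ = 4168
j=11: r + 10k = 4604.784636… → ⌈·⌉ = 4605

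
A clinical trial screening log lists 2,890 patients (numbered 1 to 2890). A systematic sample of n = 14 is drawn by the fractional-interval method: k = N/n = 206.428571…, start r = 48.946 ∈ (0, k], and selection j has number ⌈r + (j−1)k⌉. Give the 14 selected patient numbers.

j=1: r + 0k = 48.946 → ⌈·⌉ = 49
j=2: r + 1k = 255.374571… → ⌈·⌉ = 256
j=3: r + 2k = 461.803142… → ⌈·⌉ = 462
j=4: r + 3k = 668.231714… → ⌈·⌉ = 669
j=5: r + 4k = 874.660285… → ⌈·⌉ = 875
j=6: r + 5k = 1081.088857… → ⌈·⌉ = 1082
j=7: r + 6k = 1287.517428… → ⌈·⌉ = 1288
j=8: r + 7k = 1493.946 → ⌈·⌉ = 1494
j=9: r + 8k = 1700.374571… → ⌈·⌉ = 1701
j=10: r + 9k = 1906.803142… → ⌈·⌉ = 1907
j=11: r + 10k = 2113.231714… → ⌈·⌉ = 2114
j=12: r + 11k = 2319.660285… → ⌈·⌉ = 2320
j=13: r + 12k = 2526.088857… → ⌈·⌉ = 2527
j=14: r + 13k = 2732.517428… → ⌈·⌉ = 2733

49, 256, 462, 669, 875, 1082, 1288, 1494, 1701, 1907, 2114, 2320, 2527, 2733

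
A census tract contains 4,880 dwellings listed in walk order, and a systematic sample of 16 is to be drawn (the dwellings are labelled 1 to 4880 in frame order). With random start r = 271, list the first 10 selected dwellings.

k = N/n = 4880/16 = 305
dwelling 1: 271
dwelling 2: 271 + 305 = 576
dwelling 3: 576 + 305 = 881
dwelling 4: 881 + 305 = 1186
dwelling 5: 1186 + 305 = 1491
dwelling 6: 1491 + 305 = 1796
dwelling 7: 1796 + 305 = 2101
dwelling 8: 2101 + 305 = 2406
dwelling 9: 2406 + 305 = 2711
dwelling 10: 2711 + 305 = 3016

271, 576, 881, 1186, 1491, 1796, 2101, 2406, 2711, 3016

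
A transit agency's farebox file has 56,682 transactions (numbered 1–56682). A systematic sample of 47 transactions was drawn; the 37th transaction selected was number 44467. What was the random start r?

k = 56682/47 = 1206
r = 44467 − (37−1)×1206 = 44467 − 43416 = 1051

1051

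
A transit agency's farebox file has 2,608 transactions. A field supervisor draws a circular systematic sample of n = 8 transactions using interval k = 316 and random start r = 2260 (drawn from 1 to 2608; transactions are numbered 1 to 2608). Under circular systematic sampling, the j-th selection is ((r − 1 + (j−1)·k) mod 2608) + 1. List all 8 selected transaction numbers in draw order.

2260, 2576, 284, 600, 916, 1232, 1548, 1864

Selection 1: 2260
Selection 2: 2260 + 316 = 2576
Selection 3: 2576 + 316 = 2892 → 2892 − 2608 = 284
Selection 4: 284 + 316 = 600
Selection 5: 600 + 316 = 916
Selection 6: 916 + 316 = 1232
Selection 7: 1232 + 316 = 1548
Selection 8: 1548 + 316 = 1864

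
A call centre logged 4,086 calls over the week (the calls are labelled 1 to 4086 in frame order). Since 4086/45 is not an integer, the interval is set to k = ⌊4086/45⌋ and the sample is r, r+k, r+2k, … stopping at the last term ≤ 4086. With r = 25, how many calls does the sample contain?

46

k = ⌊4086/45⌋ = 90
Achieved size = ⌊(4086 − 25)/90⌋ + 1 = ⌊4061/90⌋ + 1 = 45 + 1 = 46
(last selection: 25 + 45×90 = 4075 ≤ 4086; next would be 4165 > 4086)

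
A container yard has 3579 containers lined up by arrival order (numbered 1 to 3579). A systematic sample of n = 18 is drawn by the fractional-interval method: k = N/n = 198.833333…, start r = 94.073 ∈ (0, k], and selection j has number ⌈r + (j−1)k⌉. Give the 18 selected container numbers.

j=1: r + 0k = 94.073 → ⌈·⌉ = 95
j=2: r + 1k = 292.906333… → ⌈·⌉ = 293
j=3: r + 2k = 491.739666… → ⌈·⌉ = 492
j=4: r + 3k = 690.573 → ⌈·⌉ = 691
j=5: r + 4k = 889.406333… → ⌈·⌉ = 890
j=6: r + 5k = 1088.239666… → ⌈·⌉ = 1089
j=7: r + 6k = 1287.073 → ⌈·⌉ = 1288
j=8: r + 7k = 1485.906333… → ⌈·⌉ = 1486
j=9: r + 8k = 1684.739666… → ⌈·⌉ = 1685
j=10: r + 9k = 1883.573 → ⌈·⌉ = 1884
j=11: r + 10k = 2082.406333… → ⌈·⌉ = 2083
j=12: r + 11k = 2281.239666… → ⌈·⌉ = 2282
j=13: r + 12k = 2480.073 → ⌈·⌉ = 2481
j=14: r + 13k = 2678.906333… → ⌈·⌉ = 2679
j=15: r + 14k = 2877.739666… → ⌈·⌉ = 2878
j=16: r + 15k = 3076.573 → ⌈·⌉ = 3077
j=17: r + 16k = 3275.406333… → ⌈·⌉ = 3276
j=18: r + 17k = 3474.239666… → ⌈·⌉ = 3475

95, 293, 492, 691, 890, 1089, 1288, 1486, 1685, 1884, 2083, 2282, 2481, 2679, 2878, 3077, 3276, 3475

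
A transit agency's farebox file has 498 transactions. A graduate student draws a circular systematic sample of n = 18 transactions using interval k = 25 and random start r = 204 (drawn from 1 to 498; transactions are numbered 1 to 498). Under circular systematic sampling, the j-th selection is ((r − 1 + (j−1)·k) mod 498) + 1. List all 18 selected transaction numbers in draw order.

204, 229, 254, 279, 304, 329, 354, 379, 404, 429, 454, 479, 6, 31, 56, 81, 106, 131

Selection 1: 204
Selection 2: 204 + 25 = 229
Selection 3: 229 + 25 = 254
Selection 4: 254 + 25 = 279
Selection 5: 279 + 25 = 304
Selection 6: 304 + 25 = 329
Selection 7: 329 + 25 = 354
Selection 8: 354 + 25 = 379
Selection 9: 379 + 25 = 404
Selection 10: 404 + 25 = 429
Selection 11: 429 + 25 = 454
Selection 12: 454 + 25 = 479
Selection 13: 479 + 25 = 504 → 504 − 498 = 6
Selection 14: 6 + 25 = 31
Selection 15: 31 + 25 = 56
Selection 16: 56 + 25 = 81
Selection 17: 81 + 25 = 106
Selection 18: 106 + 25 = 131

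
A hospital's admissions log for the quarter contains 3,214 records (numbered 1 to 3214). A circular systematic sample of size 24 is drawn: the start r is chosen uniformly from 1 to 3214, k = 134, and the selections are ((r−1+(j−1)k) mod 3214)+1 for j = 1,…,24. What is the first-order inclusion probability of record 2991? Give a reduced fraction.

12/1607

For each position j, as r ranges over 1…3214 the j-th selection hits every record exactly once, so record 2991 is selected for exactly 24 of the 3214 starts.
Inclusion probability = 24/3214 = 12/1607.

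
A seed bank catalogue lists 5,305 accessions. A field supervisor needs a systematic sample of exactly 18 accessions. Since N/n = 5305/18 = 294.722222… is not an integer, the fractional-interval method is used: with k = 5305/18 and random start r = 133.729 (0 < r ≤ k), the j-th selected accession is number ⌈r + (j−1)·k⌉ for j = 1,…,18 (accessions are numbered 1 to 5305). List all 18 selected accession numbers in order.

134, 429, 724, 1018, 1313, 1608, 1903, 2197, 2492, 2787, 3081, 3376, 3671, 3966, 4260, 4555, 4850, 5145

j=1: r + 0k = 133.729 → ⌈·⌉ = 134
j=2: r + 1k = 428.451222… → ⌈·⌉ = 429
j=3: r + 2k = 723.173444… → ⌈·⌉ = 724
j=4: r + 3k = 1017.895666… → ⌈·⌉ = 1018
j=5: r + 4k = 1312.617888… → ⌈·⌉ = 1313
j=6: r + 5k = 1607.340111… → ⌈·⌉ = 1608
j=7: r + 6k = 1902.062333… → ⌈·⌉ = 1903
j=8: r + 7k = 2196.784555… → ⌈·⌉ = 2197
j=9: r + 8k = 2491.506777… → ⌈·⌉ = 2492
j=10: r + 9k = 2786.229 → ⌈·⌉ = 2787
j=11: r + 10k = 3080.951222… → ⌈·⌉ = 3081
j=12: r + 11k = 3375.673444… → ⌈·⌉ = 3376
j=13: r + 12k = 3670.395666… → ⌈·⌉ = 3671
j=14: r + 13k = 3965.117888… → ⌈·⌉ = 3966
j=15: r + 14k = 4259.840111… → ⌈·⌉ = 4260
j=16: r + 15k = 4554.562333… → ⌈·⌉ = 4555
j=17: r + 16k = 4849.284555… → ⌈·⌉ = 4850
j=18: r + 17k = 5144.006777… → ⌈·⌉ = 5145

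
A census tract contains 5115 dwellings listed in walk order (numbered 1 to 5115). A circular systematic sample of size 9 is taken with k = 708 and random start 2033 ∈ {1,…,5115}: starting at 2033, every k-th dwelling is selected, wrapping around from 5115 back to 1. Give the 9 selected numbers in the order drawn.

Selection 1: 2033
Selection 2: 2033 + 708 = 2741
Selection 3: 2741 + 708 = 3449
Selection 4: 3449 + 708 = 4157
Selection 5: 4157 + 708 = 4865
Selection 6: 4865 + 708 = 5573 → 5573 − 5115 = 458
Selection 7: 458 + 708 = 1166
Selection 8: 1166 + 708 = 1874
Selection 9: 1874 + 708 = 2582

2033, 2741, 3449, 4157, 4865, 458, 1166, 1874, 2582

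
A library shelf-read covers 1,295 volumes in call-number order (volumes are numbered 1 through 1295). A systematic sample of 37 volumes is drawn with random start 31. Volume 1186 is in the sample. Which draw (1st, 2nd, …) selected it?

k = 1295/37 = 35
position = (1186 − 31)/35 + 1 = 1155/35 + 1 = 33 + 1 = 34

34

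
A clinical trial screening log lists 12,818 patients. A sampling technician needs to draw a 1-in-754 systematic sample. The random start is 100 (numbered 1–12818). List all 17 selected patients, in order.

100, 854, 1608, 2362, 3116, 3870, 4624, 5378, 6132, 6886, 7640, 8394, 9148, 9902, 10656, 11410, 12164

patient 1: 100
patient 2: 100 + 754 = 854
patient 3: 854 + 754 = 1608
patient 4: 1608 + 754 = 2362
patient 5: 2362 + 754 = 3116
patient 6: 3116 + 754 = 3870
patient 7: 3870 + 754 = 4624
patient 8: 4624 + 754 = 5378
patient 9: 5378 + 754 = 6132
patient 10: 6132 + 754 = 6886
patient 11: 6886 + 754 = 7640
patient 12: 7640 + 754 = 8394
patient 13: 8394 + 754 = 9148
patient 14: 9148 + 754 = 9902
patient 15: 9902 + 754 = 10656
patient 16: 10656 + 754 = 11410
patient 17: 11410 + 754 = 12164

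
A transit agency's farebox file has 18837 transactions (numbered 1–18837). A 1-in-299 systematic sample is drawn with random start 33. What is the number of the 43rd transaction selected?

k = 299
43rd selection = r + (43−1)·k = 33 + 42×299 = 33 + 12558 = 12591

12591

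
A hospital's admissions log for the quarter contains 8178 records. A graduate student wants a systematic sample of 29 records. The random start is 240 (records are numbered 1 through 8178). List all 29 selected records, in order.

240, 522, 804, 1086, 1368, 1650, 1932, 2214, 2496, 2778, 3060, 3342, 3624, 3906, 4188, 4470, 4752, 5034, 5316, 5598, 5880, 6162, 6444, 6726, 7008, 7290, 7572, 7854, 8136

k = N/n = 8178/29 = 282
record 1: 240
record 2: 240 + 282 = 522
record 3: 522 + 282 = 804
record 4: 804 + 282 = 1086
record 5: 1086 + 282 = 1368
record 6: 1368 + 282 = 1650
record 7: 1650 + 282 = 1932
record 8: 1932 + 282 = 2214
record 9: 2214 + 282 = 2496
record 10: 2496 + 282 = 2778
record 11: 2778 + 282 = 3060
record 12: 3060 + 282 = 3342
record 13: 3342 + 282 = 3624
record 14: 3624 + 282 = 3906
record 15: 3906 + 282 = 4188
record 16: 4188 + 282 = 4470
record 17: 4470 + 282 = 4752
record 18: 4752 + 282 = 5034
record 19: 5034 + 282 = 5316
record 20: 5316 + 282 = 5598
record 21: 5598 + 282 = 5880
record 22: 5880 + 282 = 6162
record 23: 6162 + 282 = 6444
record 24: 6444 + 282 = 6726
record 25: 6726 + 282 = 7008
record 26: 7008 + 282 = 7290
record 27: 7290 + 282 = 7572
record 28: 7572 + 282 = 7854
record 29: 7854 + 282 = 8136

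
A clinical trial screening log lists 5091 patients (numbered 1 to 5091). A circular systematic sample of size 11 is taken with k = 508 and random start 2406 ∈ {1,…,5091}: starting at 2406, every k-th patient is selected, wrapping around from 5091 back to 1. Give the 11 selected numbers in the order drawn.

2406, 2914, 3422, 3930, 4438, 4946, 363, 871, 1379, 1887, 2395

Selection 1: 2406
Selection 2: 2406 + 508 = 2914
Selection 3: 2914 + 508 = 3422
Selection 4: 3422 + 508 = 3930
Selection 5: 3930 + 508 = 4438
Selection 6: 4438 + 508 = 4946
Selection 7: 4946 + 508 = 5454 → 5454 − 5091 = 363
Selection 8: 363 + 508 = 871
Selection 9: 871 + 508 = 1379
Selection 10: 1379 + 508 = 1887
Selection 11: 1887 + 508 = 2395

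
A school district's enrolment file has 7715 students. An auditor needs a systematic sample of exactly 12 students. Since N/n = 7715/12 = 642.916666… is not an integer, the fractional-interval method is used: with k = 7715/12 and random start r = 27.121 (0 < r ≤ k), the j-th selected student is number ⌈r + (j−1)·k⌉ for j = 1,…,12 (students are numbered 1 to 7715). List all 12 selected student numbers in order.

28, 671, 1313, 1956, 2599, 3242, 3885, 4528, 5171, 5814, 6457, 7100

j=1: r + 0k = 27.121 → ⌈·⌉ = 28
j=2: r + 1k = 670.037666… → ⌈·⌉ = 671
j=3: r + 2k = 1312.954333… → ⌈·⌉ = 1313
j=4: r + 3k = 1955.871 → ⌈·⌉ = 1956
j=5: r + 4k = 2598.787666… → ⌈·⌉ = 2599
j=6: r + 5k = 3241.704333… → ⌈·⌉ = 3242
j=7: r + 6k = 3884.621 → ⌈·⌉ = 3885
j=8: r + 7k = 4527.537666… → ⌈·⌉ = 4528
j=9: r + 8k = 5170.454333… → ⌈·⌉ = 5171
j=10: r + 9k = 5813.371 → ⌈·⌉ = 5814
j=11: r + 10k = 6456.287666… → ⌈·⌉ = 6457
j=12: r + 11k = 7099.204333… → ⌈·⌉ = 7100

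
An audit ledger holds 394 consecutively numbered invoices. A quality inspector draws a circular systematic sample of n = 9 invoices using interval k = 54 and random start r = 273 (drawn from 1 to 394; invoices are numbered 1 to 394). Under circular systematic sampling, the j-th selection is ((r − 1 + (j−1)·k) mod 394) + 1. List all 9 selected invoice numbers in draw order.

273, 327, 381, 41, 95, 149, 203, 257, 311

Selection 1: 273
Selection 2: 273 + 54 = 327
Selection 3: 327 + 54 = 381
Selection 4: 381 + 54 = 435 → 435 − 394 = 41
Selection 5: 41 + 54 = 95
Selection 6: 95 + 54 = 149
Selection 7: 149 + 54 = 203
Selection 8: 203 + 54 = 257
Selection 9: 257 + 54 = 311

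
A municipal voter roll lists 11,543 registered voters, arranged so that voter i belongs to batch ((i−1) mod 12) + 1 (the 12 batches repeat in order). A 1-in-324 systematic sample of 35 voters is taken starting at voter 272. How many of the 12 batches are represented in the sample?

Consecutive selections differ by k = 324, so their batch numbers differ by 324 mod 12 = 0.
gcd(324, 12) = 12, so the sample visits 12/12 = 1 distinct residues mod 12.
Start 272 is batch 8; the batches hit are 8.

1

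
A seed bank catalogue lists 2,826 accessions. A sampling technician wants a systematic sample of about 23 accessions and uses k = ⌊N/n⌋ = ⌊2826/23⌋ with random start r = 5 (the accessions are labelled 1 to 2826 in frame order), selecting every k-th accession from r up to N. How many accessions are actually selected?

k = ⌊2826/23⌋ = 122
Achieved size = ⌊(2826 − 5)/122⌋ + 1 = ⌊2821/122⌋ + 1 = 23 + 1 = 24
(last selection: 5 + 23×122 = 2811 ≤ 2826; next would be 2933 > 2826)

24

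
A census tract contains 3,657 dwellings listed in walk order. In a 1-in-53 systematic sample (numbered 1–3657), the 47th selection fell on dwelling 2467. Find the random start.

k = 53
r = 2467 − (47−1)×53 = 2467 − 2438 = 29

29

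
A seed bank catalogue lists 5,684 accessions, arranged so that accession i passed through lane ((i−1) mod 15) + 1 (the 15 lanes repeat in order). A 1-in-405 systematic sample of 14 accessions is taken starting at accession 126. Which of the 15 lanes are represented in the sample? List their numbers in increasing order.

6

Consecutive selections differ by k = 405, so their lane numbers differ by 405 mod 15 = 0.
gcd(405, 15) = 15, so the sample visits 15/15 = 1 distinct residues mod 15.
Start 126 is lane 6; the lanes hit are 6.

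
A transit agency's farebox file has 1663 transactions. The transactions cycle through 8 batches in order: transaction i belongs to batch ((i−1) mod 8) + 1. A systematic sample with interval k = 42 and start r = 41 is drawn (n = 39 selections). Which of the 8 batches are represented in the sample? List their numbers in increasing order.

Consecutive selections differ by k = 42, so their batch numbers differ by 42 mod 8 = 2.
gcd(42, 8) = 2, so the sample visits 8/2 = 4 distinct residues mod 8.
Start 41 is batch 1; the batches hit are 1, 3, 5, 7.

1, 3, 5, 7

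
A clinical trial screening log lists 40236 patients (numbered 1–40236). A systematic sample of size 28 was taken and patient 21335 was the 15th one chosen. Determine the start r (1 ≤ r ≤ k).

k = 40236/28 = 1437
r = 21335 − (15−1)×1437 = 21335 − 20118 = 1217

1217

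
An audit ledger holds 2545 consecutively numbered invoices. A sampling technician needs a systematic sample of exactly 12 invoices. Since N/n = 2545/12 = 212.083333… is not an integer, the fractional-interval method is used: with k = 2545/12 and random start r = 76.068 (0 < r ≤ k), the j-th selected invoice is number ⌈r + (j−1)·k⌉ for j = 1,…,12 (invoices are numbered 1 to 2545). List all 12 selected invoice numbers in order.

77, 289, 501, 713, 925, 1137, 1349, 1561, 1773, 1985, 2197, 2409

j=1: r + 0k = 76.068 → ⌈·⌉ = 77
j=2: r + 1k = 288.151333… → ⌈·⌉ = 289
j=3: r + 2k = 500.234666… → ⌈·⌉ = 501
j=4: r + 3k = 712.318 → ⌈·⌉ = 713
j=5: r + 4k = 924.401333… → ⌈·⌉ = 925
j=6: r + 5k = 1136.484666… → ⌈·⌉ = 1137
j=7: r + 6k = 1348.568 → ⌈·⌉ = 1349
j=8: r + 7k = 1560.651333… → ⌈·⌉ = 1561
j=9: r + 8k = 1772.734666… → ⌈·⌉ = 1773
j=10: r + 9k = 1984.818 → ⌈·⌉ = 1985
j=11: r + 10k = 2196.901333… → ⌈·⌉ = 2197
j=12: r + 11k = 2408.984666… → ⌈·⌉ = 2409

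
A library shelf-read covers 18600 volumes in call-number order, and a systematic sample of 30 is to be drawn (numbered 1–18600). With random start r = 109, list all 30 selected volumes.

k = N/n = 18600/30 = 620
volume 1: 109
volume 2: 109 + 620 = 729
volume 3: 729 + 620 = 1349
volume 4: 1349 + 620 = 1969
volume 5: 1969 + 620 = 2589
volume 6: 2589 + 620 = 3209
volume 7: 3209 + 620 = 3829
volume 8: 3829 + 620 = 4449
volume 9: 4449 + 620 = 5069
volume 10: 5069 + 620 = 5689
volume 11: 5689 + 620 = 6309
volume 12: 6309 + 620 = 6929
volume 13: 6929 + 620 = 7549
volume 14: 7549 + 620 = 8169
volume 15: 8169 + 620 = 8789
volume 16: 8789 + 620 = 9409
volume 17: 9409 + 620 = 10029
volume 18: 10029 + 620 = 10649
volume 19: 10649 + 620 = 11269
volume 20: 11269 + 620 = 11889
volume 21: 11889 + 620 = 12509
volume 22: 12509 + 620 = 13129
volume 23: 13129 + 620 = 13749
volume 24: 13749 + 620 = 14369
volume 25: 14369 + 620 = 14989
volume 26: 14989 + 620 = 15609
volume 27: 15609 + 620 = 16229
volume 28: 16229 + 620 = 16849
volume 29: 16849 + 620 = 17469
volume 30: 17469 + 620 = 18089

109, 729, 1349, 1969, 2589, 3209, 3829, 4449, 5069, 5689, 6309, 6929, 7549, 8169, 8789, 9409, 10029, 10649, 11269, 11889, 12509, 13129, 13749, 14369, 14989, 15609, 16229, 16849, 17469, 18089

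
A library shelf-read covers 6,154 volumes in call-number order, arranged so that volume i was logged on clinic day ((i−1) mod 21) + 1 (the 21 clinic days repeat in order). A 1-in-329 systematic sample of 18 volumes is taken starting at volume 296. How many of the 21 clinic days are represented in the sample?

3

Consecutive selections differ by k = 329, so their clinic day numbers differ by 329 mod 21 = 14.
gcd(329, 21) = 7, so the sample visits 21/7 = 3 distinct residues mod 21.
Start 296 is clinic day 2; the clinic days hit are 2, 9, 16.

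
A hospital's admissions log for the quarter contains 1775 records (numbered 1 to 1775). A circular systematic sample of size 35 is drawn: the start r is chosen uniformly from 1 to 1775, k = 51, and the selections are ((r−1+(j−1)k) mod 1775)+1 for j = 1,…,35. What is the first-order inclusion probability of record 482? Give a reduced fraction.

7/355

For each position j, as r ranges over 1…1775 the j-th selection hits every record exactly once, so record 482 is selected for exactly 35 of the 1775 starts.
Inclusion probability = 35/1775 = 7/355.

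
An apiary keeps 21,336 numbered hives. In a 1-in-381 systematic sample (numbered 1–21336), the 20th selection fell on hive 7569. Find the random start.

k = 381
r = 7569 − (20−1)×381 = 7569 − 7239 = 330

330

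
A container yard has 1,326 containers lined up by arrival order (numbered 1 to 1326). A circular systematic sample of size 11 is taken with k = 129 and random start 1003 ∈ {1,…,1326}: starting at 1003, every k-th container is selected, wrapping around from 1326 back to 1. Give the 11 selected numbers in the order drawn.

1003, 1132, 1261, 64, 193, 322, 451, 580, 709, 838, 967

Selection 1: 1003
Selection 2: 1003 + 129 = 1132
Selection 3: 1132 + 129 = 1261
Selection 4: 1261 + 129 = 1390 → 1390 − 1326 = 64
Selection 5: 64 + 129 = 193
Selection 6: 193 + 129 = 322
Selection 7: 322 + 129 = 451
Selection 8: 451 + 129 = 580
Selection 9: 580 + 129 = 709
Selection 10: 709 + 129 = 838
Selection 11: 838 + 129 = 967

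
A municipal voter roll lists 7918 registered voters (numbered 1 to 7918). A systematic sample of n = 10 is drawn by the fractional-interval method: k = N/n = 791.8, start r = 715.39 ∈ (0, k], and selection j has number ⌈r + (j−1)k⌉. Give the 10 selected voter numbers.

716, 1508, 2299, 3091, 3883, 4675, 5467, 6258, 7050, 7842

j=1: r + 0k = 715.39 → ⌈·⌉ = 716
j=2: r + 1k = 1507.19 → ⌈·⌉ = 1508
j=3: r + 2k = 2298.99 → ⌈·⌉ = 2299
j=4: r + 3k = 3090.79 → ⌈·⌉ = 3091
j=5: r + 4k = 3882.59 → ⌈·⌉ = 3883
j=6: r + 5k = 4674.39 → ⌈·⌉ = 4675
j=7: r + 6k = 5466.19 → ⌈·⌉ = 5467
j=8: r + 7k = 6257.99 → ⌈·⌉ = 6258
j=9: r + 8k = 7049.79 → ⌈·⌉ = 7050
j=10: r + 9k = 7841.59 → ⌈·⌉ = 7842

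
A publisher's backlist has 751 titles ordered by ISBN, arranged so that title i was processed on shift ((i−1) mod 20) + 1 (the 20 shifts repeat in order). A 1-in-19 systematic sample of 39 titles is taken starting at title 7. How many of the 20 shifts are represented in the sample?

Consecutive selections differ by k = 19, so their shift numbers differ by 19 mod 20 = 19.
gcd(19, 20) = 1, so the sample visits 20/1 = 20 distinct residues mod 20.
Start 7 is shift 7; the shifts hit are 1, 2, 3, 4, 5, 6, 7, 8, 9, 10, 11, 12, 13, 14, 15, 16, 17, 18, 19, 20.

20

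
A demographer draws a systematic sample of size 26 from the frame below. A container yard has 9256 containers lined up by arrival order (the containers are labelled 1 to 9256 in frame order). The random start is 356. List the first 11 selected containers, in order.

k = N/n = 9256/26 = 356
container 1: 356
container 2: 356 + 356 = 712
container 3: 712 + 356 = 1068
container 4: 1068 + 356 = 1424
container 5: 1424 + 356 = 1780
container 6: 1780 + 356 = 2136
container 7: 2136 + 356 = 2492
container 8: 2492 + 356 = 2848
container 9: 2848 + 356 = 3204
container 10: 3204 + 356 = 3560
container 11: 3560 + 356 = 3916

356, 712, 1068, 1424, 1780, 2136, 2492, 2848, 3204, 3560, 3916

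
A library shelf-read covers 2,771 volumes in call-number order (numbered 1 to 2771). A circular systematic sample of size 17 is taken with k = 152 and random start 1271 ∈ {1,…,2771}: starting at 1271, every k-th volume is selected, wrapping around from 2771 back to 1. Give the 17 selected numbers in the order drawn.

Selection 1: 1271
Selection 2: 1271 + 152 = 1423
Selection 3: 1423 + 152 = 1575
Selection 4: 1575 + 152 = 1727
Selection 5: 1727 + 152 = 1879
Selection 6: 1879 + 152 = 2031
Selection 7: 2031 + 152 = 2183
Selection 8: 2183 + 152 = 2335
Selection 9: 2335 + 152 = 2487
Selection 10: 2487 + 152 = 2639
Selection 11: 2639 + 152 = 2791 → 2791 − 2771 = 20
Selection 12: 20 + 152 = 172
Selection 13: 172 + 152 = 324
Selection 14: 324 + 152 = 476
Selection 15: 476 + 152 = 628
Selection 16: 628 + 152 = 780
Selection 17: 780 + 152 = 932

1271, 1423, 1575, 1727, 1879, 2031, 2183, 2335, 2487, 2639, 20, 172, 324, 476, 628, 780, 932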